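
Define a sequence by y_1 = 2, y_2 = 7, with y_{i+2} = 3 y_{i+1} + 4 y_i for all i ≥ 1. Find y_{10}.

y_3 = 3(7) + 4(2) = 29
y_4 = 3(29) + 4(7) = 115
y_5 = 3(115) + 4(29) = 461
y_6 = 3(461) + 4(115) = 1843
y_7 = 3(1843) + 4(461) = 7373
y_8 = 3(7373) + 4(1843) = 29491
y_9 = 3(29491) + 4(7373) = 117965
y_{10} = 3(117965) + 4(29491) = 471859

471859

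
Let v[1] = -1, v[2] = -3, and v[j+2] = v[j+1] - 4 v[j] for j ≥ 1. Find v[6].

-43

v[3] = (-3) - 4(-1) = 1
v[4] = 1 - 4(-3) = 13
v[5] = 13 - 4(1) = 9
v[6] = 9 - 4(13) = -43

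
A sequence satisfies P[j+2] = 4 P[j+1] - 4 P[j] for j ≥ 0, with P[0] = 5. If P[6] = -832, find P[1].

Let P[1] = y.
P[2] = -20 + 4y
P[3] = -80 + 12y
P[4] = -240 + 32y
P[5] = -640 + 80y
P[6] = -1600 + 192y
So -1600 + 192y = -832, giving y = 4.

4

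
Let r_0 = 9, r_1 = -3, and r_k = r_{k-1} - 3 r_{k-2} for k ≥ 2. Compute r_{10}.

1905

r_2 = (-3) - 3·9 = -30
r_3 = (-30) - 3·(-3) = -21
r_4 = (-21) - 3·(-30) = 69
r_5 = 69 - 3·(-21) = 132
r_6 = 132 - 3·69 = -75
r_7 = (-75) - 3·132 = -471
r_8 = (-471) - 3·(-75) = -246
r_9 = (-246) - 3·(-471) = 1167
r_{10} = 1167 - 3·(-246) = 1905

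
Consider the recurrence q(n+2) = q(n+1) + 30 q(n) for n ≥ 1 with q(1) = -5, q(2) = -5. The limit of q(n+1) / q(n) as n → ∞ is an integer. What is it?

The characteristic equation is r^2 - r - 30 = 0, which factors as (r - 6)(r + 5) = 0.
So the roots are 6 and -5. Since |6| > |-5| and the coefficient of 6^n is non-zero, the ratio tends to 6.

6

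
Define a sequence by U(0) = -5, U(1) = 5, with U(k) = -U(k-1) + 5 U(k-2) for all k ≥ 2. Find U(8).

U(2) = -5 + 5*(-5) = -30
U(3) = -(-30) + 5*5 = 55
U(4) = -55 + 5*(-30) = -205
U(5) = -(-205) + 5*55 = 480
U(6) = -480 + 5*(-205) = -1505
U(7) = -(-1505) + 5*480 = 3905
U(8) = -3905 + 5*(-1505) = -11430

-11430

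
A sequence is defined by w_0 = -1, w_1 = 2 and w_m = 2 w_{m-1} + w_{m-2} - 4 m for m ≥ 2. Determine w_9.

w_2 = 2·2 + (-1) - 8 = -5
w_3 = 2·(-5) + 2 - 12 = -20
w_4 = 2·(-20) + (-5) - 16 = -61
w_5 = 2·(-61) + (-20) - 20 = -162
w_6 = 2·(-162) + (-61) - 24 = -409
w_7 = 2·(-409) + (-162) - 28 = -1008
w_8 = 2·(-1008) + (-409) - 32 = -2457
w_9 = 2·(-2457) + (-1008) - 36 = -5958

-5958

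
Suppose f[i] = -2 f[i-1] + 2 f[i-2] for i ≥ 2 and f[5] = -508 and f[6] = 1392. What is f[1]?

-5

Rearranging, f[i-2] = (f[i] + 2 f[i-1]) / 2.
f[4] = (1392 + 2(-508)) / 2 = 376/2 = 188
f[3] = (-508 + 2(188)) / 2 = -132/2 = -66
f[2] = (188 + 2(-66)) / 2 = 56/2 = 28
f[1] = (-66 + 2(28)) / 2 = -10/2 = -5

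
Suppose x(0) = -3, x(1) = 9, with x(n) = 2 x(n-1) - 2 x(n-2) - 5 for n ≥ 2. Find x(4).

-13

x(2) = 2(9) - 2(-3) - 5 = 19
x(3) = 2(19) - 2(9) - 5 = 15
x(4) = 2(15) - 2(19) - 5 = -13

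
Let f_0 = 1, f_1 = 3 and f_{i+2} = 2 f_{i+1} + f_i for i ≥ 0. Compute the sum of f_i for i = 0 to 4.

69

f_2 = 2*3 + 1 = 7
f_3 = 2*7 + 3 = 17
f_4 = 2*17 + 7 = 41
Sum = 1 + 3 + 7 + 17 + 41 = 69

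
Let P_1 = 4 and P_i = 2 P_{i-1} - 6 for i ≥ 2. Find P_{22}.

-4194298

The fixed point is -6/(1 - 2) = 6, so P_i - 6 = 2(P_{i-1} - 6).
Hence P_i = -2·2^{i-1} + 6.
P_{22} = -2·2^{21} + 6 = -2·2097152 + 6 = -4194298.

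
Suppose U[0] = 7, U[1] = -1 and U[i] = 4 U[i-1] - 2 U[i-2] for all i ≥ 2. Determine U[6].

U[2] = 4(-1) - 2(7) = -18
U[3] = 4(-18) - 2(-1) = -70
U[4] = 4(-70) - 2(-18) = -244
U[5] = 4(-244) - 2(-70) = -836
U[6] = 4(-836) - 2(-244) = -2856

-2856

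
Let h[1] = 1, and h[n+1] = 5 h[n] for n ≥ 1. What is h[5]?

h[2] = 5·1 = 5
h[3] = 5·5 = 25
h[4] = 5·25 = 125
h[5] = 5·125 = 625

625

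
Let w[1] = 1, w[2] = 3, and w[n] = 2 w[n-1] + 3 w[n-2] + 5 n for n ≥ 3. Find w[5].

251

w[3] = 2*3 + 3*1 + 15 = 24
w[4] = 2*24 + 3*3 + 20 = 77
w[5] = 2*77 + 3*24 + 25 = 251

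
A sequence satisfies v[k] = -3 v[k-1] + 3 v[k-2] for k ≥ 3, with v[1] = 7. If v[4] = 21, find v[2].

7

Let v[2] = w.
v[3] = 21 - 3w
v[4] = -63 + 12w
So -63 + 12w = 21, giving w = 7.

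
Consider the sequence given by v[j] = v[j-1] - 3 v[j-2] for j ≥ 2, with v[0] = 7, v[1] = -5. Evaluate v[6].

-101

v[2] = (-5) - 3(7) = -26
v[3] = (-26) - 3(-5) = -11
v[4] = (-11) - 3(-26) = 67
v[5] = 67 - 3(-11) = 100
v[6] = 100 - 3(67) = -101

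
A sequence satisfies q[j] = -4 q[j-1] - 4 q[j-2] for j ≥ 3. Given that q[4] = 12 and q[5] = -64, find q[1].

Rearranging, q[j-2] = (q[j] + 4 q[j-1]) / -4.
q[3] = (-64 + 4*12) / -4 = -16/-4 = 4
q[2] = (12 + 4*4) / -4 = 28/-4 = -7
q[1] = (4 + 4*(-7)) / -4 = -24/-4 = 6

6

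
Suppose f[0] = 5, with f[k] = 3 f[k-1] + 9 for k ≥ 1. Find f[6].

6921

f[1] = 3(5) + 9 = 24
f[2] = 3(24) + 9 = 81
f[3] = 3(81) + 9 = 252
f[4] = 3(252) + 9 = 765
f[5] = 3(765) + 9 = 2304
f[6] = 3(2304) + 9 = 6921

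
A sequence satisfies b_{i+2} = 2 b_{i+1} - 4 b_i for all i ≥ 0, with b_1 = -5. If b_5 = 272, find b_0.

Let b_0 = z.
b_2 = -10 - 4z
b_3 = -8z
b_4 = 40
b_5 = 80 + 32z
So 80 + 32z = 272, giving z = 6.

6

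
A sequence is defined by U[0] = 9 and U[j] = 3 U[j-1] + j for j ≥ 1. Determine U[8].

63965

U[1] = 3*9 + 1 = 28
U[2] = 3*28 + 2 = 86
U[3] = 3*86 + 3 = 261
U[4] = 3*261 + 4 = 787
U[5] = 3*787 + 5 = 2366
U[6] = 3*2366 + 6 = 7104
U[7] = 3*7104 + 7 = 21319
U[8] = 3*21319 + 8 = 63965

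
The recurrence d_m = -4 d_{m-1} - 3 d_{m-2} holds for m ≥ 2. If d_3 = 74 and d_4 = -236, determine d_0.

Rearranging, d_{m-2} = (d_m + 4 d_{m-1}) / -3.
d_2 = (-236 + 4*74) / -3 = 60/-3 = -20
d_1 = (74 + 4*(-20)) / -3 = -6/-3 = 2
d_0 = (-20 + 4*2) / -3 = -12/-3 = 4

4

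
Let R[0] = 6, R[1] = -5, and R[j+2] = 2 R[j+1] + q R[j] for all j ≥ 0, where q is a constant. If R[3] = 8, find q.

R[2] = -10 + 6q
R[3] = -20 + 7q
So -20 + 7q = 8, giving q = 4.

4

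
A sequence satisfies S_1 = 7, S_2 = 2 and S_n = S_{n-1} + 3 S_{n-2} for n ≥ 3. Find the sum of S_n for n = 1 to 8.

1857

S_3 = 2 + 3·7 = 23
S_4 = 23 + 3·2 = 29
S_5 = 29 + 3·23 = 98
S_6 = 98 + 3·29 = 185
S_7 = 185 + 3·98 = 479
S_8 = 479 + 3·185 = 1034
Sum = 7 + 2 + 23 + 29 + 98 + 185 + 479 + 1034 = 1857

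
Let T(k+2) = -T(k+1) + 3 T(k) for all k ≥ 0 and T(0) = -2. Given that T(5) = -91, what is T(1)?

Let T(1) = y.
T(2) = -6 - y
T(3) = 6 + 4y
T(4) = -24 - 7y
T(5) = 42 + 19y
So 42 + 19y = -91, giving y = -7.

-7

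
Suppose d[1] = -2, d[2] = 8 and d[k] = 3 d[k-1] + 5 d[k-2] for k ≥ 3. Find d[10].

d[3] = 3(8) + 5(-2) = 14
d[4] = 3(14) + 5(8) = 82
d[5] = 3(82) + 5(14) = 316
d[6] = 3(316) + 5(82) = 1358
d[7] = 3(1358) + 5(316) = 5654
d[8] = 3(5654) + 5(1358) = 23752
d[9] = 3(23752) + 5(5654) = 99526
d[10] = 3(99526) + 5(23752) = 417338

417338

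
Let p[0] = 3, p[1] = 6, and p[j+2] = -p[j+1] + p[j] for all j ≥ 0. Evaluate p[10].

-228

p[2] = -6 + 3 = -3
p[3] = -(-3) + 6 = 9
p[4] = -9 + (-3) = -12
p[5] = -(-12) + 9 = 21
p[6] = -21 + (-12) = -33
p[7] = -(-33) + 21 = 54
p[8] = -54 + (-33) = -87
p[9] = -(-87) + 54 = 141
p[10] = -141 + (-87) = -228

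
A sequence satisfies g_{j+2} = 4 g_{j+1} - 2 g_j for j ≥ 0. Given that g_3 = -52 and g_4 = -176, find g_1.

Rearranging, g_{j-2} = (g_j - 4 g_{j-1}) / -2.
g_2 = (-176 - 4(-52)) / -2 = 32/-2 = -16
g_1 = (-52 - 4(-16)) / -2 = 12/-2 = -6

-6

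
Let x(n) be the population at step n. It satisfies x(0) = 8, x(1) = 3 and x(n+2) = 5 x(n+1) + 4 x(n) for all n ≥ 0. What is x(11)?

x(2) = 5(3) + 4(8) = 47
x(3) = 5(47) + 4(3) = 247
x(4) = 5(247) + 4(47) = 1423
x(5) = 5(1423) + 4(247) = 8103
x(6) = 5(8103) + 4(1423) = 46207
x(7) = 5(46207) + 4(8103) = 263447
x(8) = 5(263447) + 4(46207) = 1502063
x(9) = 5(1502063) + 4(263447) = 8564103
x(10) = 5(8564103) + 4(1502063) = 48828767
x(11) = 5(48828767) + 4(8564103) = 278400247

278400247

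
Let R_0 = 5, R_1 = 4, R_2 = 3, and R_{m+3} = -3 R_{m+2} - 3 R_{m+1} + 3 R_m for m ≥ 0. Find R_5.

R_3 = -3(3) - 3(4) + 3(5) = -6
R_4 = -3(-6) - 3(3) + 3(4) = 21
R_5 = -3(21) - 3(-6) + 3(3) = -36

-36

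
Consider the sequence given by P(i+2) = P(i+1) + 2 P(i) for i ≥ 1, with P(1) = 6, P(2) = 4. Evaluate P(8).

424

P(3) = 4 + 2*6 = 16
P(4) = 16 + 2*4 = 24
P(5) = 24 + 2*16 = 56
P(6) = 56 + 2*24 = 104
P(7) = 104 + 2*56 = 216
P(8) = 216 + 2*104 = 424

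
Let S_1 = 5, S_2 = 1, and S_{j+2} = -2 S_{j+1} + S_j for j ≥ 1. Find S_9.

437

S_3 = -2(1) + 5 = 3
S_4 = -2(3) + 1 = -5
S_5 = -2(-5) + 3 = 13
S_6 = -2(13) + (-5) = -31
S_7 = -2(-31) + 13 = 75
S_8 = -2(75) + (-31) = -181
S_9 = -2(-181) + 75 = 437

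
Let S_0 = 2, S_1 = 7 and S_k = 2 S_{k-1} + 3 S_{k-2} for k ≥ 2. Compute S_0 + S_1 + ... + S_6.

2459

S_2 = 2*7 + 3*2 = 20
S_3 = 2*20 + 3*7 = 61
S_4 = 2*61 + 3*20 = 182
S_5 = 2*182 + 3*61 = 547
S_6 = 2*547 + 3*182 = 1640
Sum = 2 + 7 + 20 + 61 + 182 + 547 + 1640 = 2459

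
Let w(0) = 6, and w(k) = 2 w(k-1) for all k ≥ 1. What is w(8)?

1536

w(1) = 2·6 = 12
w(2) = 2·12 = 24
w(3) = 2·24 = 48
w(4) = 2·48 = 96
w(5) = 2·96 = 192
w(6) = 2·192 = 384
w(7) = 2·384 = 768
w(8) = 2·768 = 1536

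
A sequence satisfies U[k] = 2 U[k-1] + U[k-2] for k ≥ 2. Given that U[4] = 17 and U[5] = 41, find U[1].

Rearranging, U[k-2] = U[k] - 2 U[k-1].
U[3] = 41 - 2·17 = 7
U[2] = 17 - 2·7 = 3
U[1] = 7 - 2·3 = 1

1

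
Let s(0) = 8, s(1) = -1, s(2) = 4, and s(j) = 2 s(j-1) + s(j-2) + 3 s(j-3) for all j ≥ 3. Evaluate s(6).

494

s(3) = 2*4 + (-1) + 3*8 = 31
s(4) = 2*31 + 4 + 3*(-1) = 63
s(5) = 2*63 + 31 + 3*4 = 169
s(6) = 2*169 + 63 + 3*31 = 494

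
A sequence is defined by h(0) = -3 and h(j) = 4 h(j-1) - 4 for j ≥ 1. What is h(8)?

h(1) = 4·(-3) - 4 = -16
h(2) = 4·(-16) - 4 = -68
h(3) = 4·(-68) - 4 = -276
h(4) = 4·(-276) - 4 = -1108
h(5) = 4·(-1108) - 4 = -4436
h(6) = 4·(-4436) - 4 = -17748
h(7) = 4·(-17748) - 4 = -70996
h(8) = 4·(-70996) - 4 = -283988

-283988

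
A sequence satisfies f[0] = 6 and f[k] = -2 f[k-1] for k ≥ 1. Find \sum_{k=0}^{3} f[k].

-30

f[1] = -2·6 = -12
f[2] = -2·(-12) = 24
f[3] = -2·24 = -48
Sum = 6 + (-12) + 24 + (-48) = -30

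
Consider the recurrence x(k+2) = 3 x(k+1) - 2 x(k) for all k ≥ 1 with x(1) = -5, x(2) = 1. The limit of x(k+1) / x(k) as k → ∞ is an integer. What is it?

2

The characteristic equation is r^2 - 3r + 2 = 0, which factors as (r - 2)(r - 1) = 0.
So the roots are 2 and 1. Since |2| > |1| and the coefficient of 2^k is non-zero, the ratio tends to 2.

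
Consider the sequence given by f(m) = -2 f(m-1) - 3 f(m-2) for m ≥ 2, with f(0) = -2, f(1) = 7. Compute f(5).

-53

f(2) = -2(7) - 3(-2) = -8
f(3) = -2(-8) - 3(7) = -5
f(4) = -2(-5) - 3(-8) = 34
f(5) = -2(34) - 3(-5) = -53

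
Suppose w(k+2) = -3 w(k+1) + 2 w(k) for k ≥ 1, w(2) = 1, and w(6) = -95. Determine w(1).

3

Let w(1) = x.
w(3) = -3 + 2x
w(4) = 11 - 6x
w(5) = -39 + 22x
w(6) = 139 - 78x
So 139 - 78x = -95, giving x = 3.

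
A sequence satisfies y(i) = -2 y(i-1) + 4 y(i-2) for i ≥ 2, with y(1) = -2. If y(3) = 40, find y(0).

-7

Let y(0) = z.
y(2) = 4 + 4z
y(3) = -16 - 8z
So -16 - 8z = 40, giving z = -7.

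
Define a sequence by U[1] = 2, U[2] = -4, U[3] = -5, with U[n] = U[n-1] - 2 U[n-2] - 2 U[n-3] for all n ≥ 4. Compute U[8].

U[4] = (-5) - 2(-4) - 2(2) = -1
U[5] = (-1) - 2(-5) - 2(-4) = 17
U[6] = 17 - 2(-1) - 2(-5) = 29
U[7] = 29 - 2(17) - 2(-1) = -3
U[8] = (-3) - 2(29) - 2(17) = -95

-95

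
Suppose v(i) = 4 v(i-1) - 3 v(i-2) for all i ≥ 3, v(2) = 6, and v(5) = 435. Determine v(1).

-5

Let v(1) = w.
v(3) = 24 - 3w
v(4) = 78 - 12w
v(5) = 240 - 39w
So 240 - 39w = 435, giving w = -5.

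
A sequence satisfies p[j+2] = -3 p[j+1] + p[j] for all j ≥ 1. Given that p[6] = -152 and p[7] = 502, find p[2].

Rearranging, p[j-2] = p[j] + 3 p[j-1].
p[5] = 502 + 3·(-152) = 46
p[4] = -152 + 3·46 = -14
p[3] = 46 + 3·(-14) = 4
p[2] = -14 + 3·4 = -2

-2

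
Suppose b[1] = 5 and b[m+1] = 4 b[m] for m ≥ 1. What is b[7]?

b[2] = 4*5 = 20
b[3] = 4*20 = 80
b[4] = 4*80 = 320
b[5] = 4*320 = 1280
b[6] = 4*1280 = 5120
b[7] = 4*5120 = 20480

20480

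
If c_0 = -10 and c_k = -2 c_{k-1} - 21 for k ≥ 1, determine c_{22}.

The fixed point is -21/(1 + 2) = -7, so c_k + 7 = -2(c_{k-1} + 7).
Hence c_k = -3·(-2)^k - 7.
c_{22} = -3·(-2)^{22} - 7 = -3·4194304 - 7 = -12582919.

-12582919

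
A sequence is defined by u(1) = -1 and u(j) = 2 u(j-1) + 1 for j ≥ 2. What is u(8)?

u(2) = 2·(-1) + 1 = -1
u(3) = 2·(-1) + 1 = -1
u(4) = 2·(-1) + 1 = -1
u(5) = 2·(-1) + 1 = -1
u(6) = 2·(-1) + 1 = -1
u(7) = 2·(-1) + 1 = -1
u(8) = 2·(-1) + 1 = -1

-1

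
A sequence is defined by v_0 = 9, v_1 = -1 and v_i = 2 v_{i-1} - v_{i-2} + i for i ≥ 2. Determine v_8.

41

v_2 = 2*(-1) - 9 + 2 = -9
v_3 = 2*(-9) - (-1) + 3 = -14
v_4 = 2*(-14) - (-9) + 4 = -15
v_5 = 2*(-15) - (-14) + 5 = -11
v_6 = 2*(-11) - (-15) + 6 = -1
v_7 = 2*(-1) - (-11) + 7 = 16
v_8 = 2*16 - (-1) + 8 = 41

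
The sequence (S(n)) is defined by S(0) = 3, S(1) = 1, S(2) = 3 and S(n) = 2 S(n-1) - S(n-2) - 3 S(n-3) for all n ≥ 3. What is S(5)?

-33

S(3) = 2·3 - 1 - 3·3 = -4
S(4) = 2·(-4) - 3 - 3·1 = -14
S(5) = 2·(-14) - (-4) - 3·3 = -33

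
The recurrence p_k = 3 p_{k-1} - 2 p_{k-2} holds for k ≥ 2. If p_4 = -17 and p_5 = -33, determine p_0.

-2

Rearranging, p_{k-2} = (p_k - 3 p_{k-1}) / -2.
p_3 = (-33 - 3(-17)) / -2 = 18/-2 = -9
p_2 = (-17 - 3(-9)) / -2 = 10/-2 = -5
p_1 = (-9 - 3(-5)) / -2 = 6/-2 = -3
p_0 = (-5 - 3(-3)) / -2 = 4/-2 = -2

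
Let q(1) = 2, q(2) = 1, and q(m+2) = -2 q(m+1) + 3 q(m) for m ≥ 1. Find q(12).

-44285

q(3) = -2*1 + 3*2 = 4
q(4) = -2*4 + 3*1 = -5
q(5) = -2*(-5) + 3*4 = 22
q(6) = -2*22 + 3*(-5) = -59
q(7) = -2*(-59) + 3*22 = 184
q(8) = -2*184 + 3*(-59) = -545
q(9) = -2*(-545) + 3*184 = 1642
q(10) = -2*1642 + 3*(-545) = -4919
q(11) = -2*(-4919) + 3*1642 = 14764
q(12) = -2*14764 + 3*(-4919) = -44285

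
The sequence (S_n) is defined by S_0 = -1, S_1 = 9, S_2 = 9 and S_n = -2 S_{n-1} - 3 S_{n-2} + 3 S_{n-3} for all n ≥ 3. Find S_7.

1131

S_3 = -2·9 - 3·9 + 3·(-1) = -48
S_4 = -2·(-48) - 3·9 + 3·9 = 96
S_5 = -2·96 - 3·(-48) + 3·9 = -21
S_6 = -2·(-21) - 3·96 + 3·(-48) = -390
S_7 = -2·(-390) - 3·(-21) + 3·96 = 1131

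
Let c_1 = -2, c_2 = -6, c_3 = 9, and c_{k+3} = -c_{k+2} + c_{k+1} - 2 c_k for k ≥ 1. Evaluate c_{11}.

c_4 = -9 + (-6) - 2(-2) = -11
c_5 = -(-11) + 9 - 2(-6) = 32
c_6 = -32 + (-11) - 2(9) = -61
c_7 = -(-61) + 32 - 2(-11) = 115
c_8 = -115 + (-61) - 2(32) = -240
c_9 = -(-240) + 115 - 2(-61) = 477
c_{10} = -477 + (-240) - 2(115) = -947
c_{11} = -(-947) + 477 - 2(-240) = 1904

1904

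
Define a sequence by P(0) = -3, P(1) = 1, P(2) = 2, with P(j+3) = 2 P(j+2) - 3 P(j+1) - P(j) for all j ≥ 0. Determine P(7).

P(3) = 2·2 - 3·1 - (-3) = 4
P(4) = 2·4 - 3·2 - 1 = 1
P(5) = 2·1 - 3·4 - 2 = -12
P(6) = 2·(-12) - 3·1 - 4 = -31
P(7) = 2·(-31) - 3·(-12) - 1 = -27

-27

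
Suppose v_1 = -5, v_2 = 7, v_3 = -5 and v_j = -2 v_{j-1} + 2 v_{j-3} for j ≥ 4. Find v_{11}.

v_4 = -2(-5) + 2(-5) = 0
v_5 = -2(0) + 2(7) = 14
v_6 = -2(14) + 2(-5) = -38
v_7 = -2(-38) + 2(0) = 76
v_8 = -2(76) + 2(14) = -124
v_9 = -2(-124) + 2(-38) = 172
v_{10} = -2(172) + 2(76) = -192
v_{11} = -2(-192) + 2(-124) = 136

136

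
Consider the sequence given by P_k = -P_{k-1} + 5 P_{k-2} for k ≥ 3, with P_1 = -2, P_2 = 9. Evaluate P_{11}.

P_3 = -9 + 5*(-2) = -19
P_4 = -(-19) + 5*9 = 64
P_5 = -64 + 5*(-19) = -159
P_6 = -(-159) + 5*64 = 479
P_7 = -479 + 5*(-159) = -1274
P_8 = -(-1274) + 5*479 = 3669
P_9 = -3669 + 5*(-1274) = -10039
P_{10} = -(-10039) + 5*3669 = 28384
P_{11} = -28384 + 5*(-10039) = -78579

-78579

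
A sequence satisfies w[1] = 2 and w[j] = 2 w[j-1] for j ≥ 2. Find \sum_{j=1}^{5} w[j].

62

w[2] = 2(2) = 4
w[3] = 2(4) = 8
w[4] = 2(8) = 16
w[5] = 2(16) = 32
Sum = 2 + 4 + 8 + 16 + 32 = 62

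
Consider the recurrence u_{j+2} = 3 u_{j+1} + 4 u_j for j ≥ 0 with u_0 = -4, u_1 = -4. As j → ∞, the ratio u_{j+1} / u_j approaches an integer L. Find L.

The characteristic equation is r^2 - 3r - 4 = 0, which factors as (r - 4)(r + 1) = 0.
So the roots are 4 and -1. Since |4| > |-1| and the coefficient of 4^j is non-zero, the ratio tends to 4.

4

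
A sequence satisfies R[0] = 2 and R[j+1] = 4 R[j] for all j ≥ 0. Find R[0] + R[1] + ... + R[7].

43690

R[1] = 4(2) = 8
R[2] = 4(8) = 32
R[3] = 4(32) = 128
R[4] = 4(128) = 512
R[5] = 4(512) = 2048
R[6] = 4(2048) = 8192
R[7] = 4(8192) = 32768
Sum = 2 + 8 + 32 + 128 + 512 + 2048 + 8192 + 32768 = 43690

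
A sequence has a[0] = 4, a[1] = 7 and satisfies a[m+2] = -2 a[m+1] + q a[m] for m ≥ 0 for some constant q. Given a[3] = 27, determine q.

1

a[2] = -14 + 4q
a[3] = 28 - q
So 28 - q = 27, giving q = 1.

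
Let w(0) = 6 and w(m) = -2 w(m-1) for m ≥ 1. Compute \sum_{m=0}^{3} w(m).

-30

w(1) = -2*6 = -12
w(2) = -2*(-12) = 24
w(3) = -2*24 = -48
Sum = 6 + (-12) + 24 + (-48) = -30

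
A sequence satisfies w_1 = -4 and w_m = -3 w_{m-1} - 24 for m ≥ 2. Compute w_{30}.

-137260754729772

The fixed point is -24/(1 + 3) = -6, so w_m + 6 = -3(w_{m-1} + 6).
Hence w_m = 2·(-3)^{m-1} - 6.
w_{30} = 2·(-3)^{29} - 6 = 2·-68630377364883 - 6 = -137260754729772.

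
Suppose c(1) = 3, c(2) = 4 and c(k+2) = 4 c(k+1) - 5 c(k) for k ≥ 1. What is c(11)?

c(3) = 4·4 - 5·3 = 1
c(4) = 4·1 - 5·4 = -16
c(5) = 4·(-16) - 5·1 = -69
c(6) = 4·(-69) - 5·(-16) = -196
c(7) = 4·(-196) - 5·(-69) = -439
c(8) = 4·(-439) - 5·(-196) = -776
c(9) = 4·(-776) - 5·(-439) = -909
c(10) = 4·(-909) - 5·(-776) = 244
c(11) = 4·244 - 5·(-909) = 5521

5521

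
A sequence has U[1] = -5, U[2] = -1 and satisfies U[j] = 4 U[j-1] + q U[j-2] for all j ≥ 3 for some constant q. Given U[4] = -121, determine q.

U[3] = -4 - 5q
U[4] = -16 - 21q
So -16 - 21q = -121, giving q = 5.

5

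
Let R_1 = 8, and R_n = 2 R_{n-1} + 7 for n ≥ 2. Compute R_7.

953

R_2 = 2·8 + 7 = 23
R_3 = 2·23 + 7 = 53
R_4 = 2·53 + 7 = 113
R_5 = 2·113 + 7 = 233
R_6 = 2·233 + 7 = 473
R_7 = 2·473 + 7 = 953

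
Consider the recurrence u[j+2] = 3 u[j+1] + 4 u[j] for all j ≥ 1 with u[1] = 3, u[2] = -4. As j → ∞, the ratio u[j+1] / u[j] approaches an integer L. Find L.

4

The characteristic equation is r^2 - 3r - 4 = 0, which factors as (r - 4)(r + 1) = 0.
So the roots are 4 and -1. Since |4| > |-1| and the coefficient of 4^j is non-zero, the ratio tends to 4.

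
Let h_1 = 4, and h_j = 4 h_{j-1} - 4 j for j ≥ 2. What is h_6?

h_2 = 4·4 - 8 = 8
h_3 = 4·8 - 12 = 20
h_4 = 4·20 - 16 = 64
h_5 = 4·64 - 20 = 236
h_6 = 4·236 - 24 = 920

920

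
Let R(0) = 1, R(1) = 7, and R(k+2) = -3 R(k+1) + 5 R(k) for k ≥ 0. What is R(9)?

R(2) = -3*7 + 5*1 = -16
R(3) = -3*(-16) + 5*7 = 83
R(4) = -3*83 + 5*(-16) = -329
R(5) = -3*(-329) + 5*83 = 1402
R(6) = -3*1402 + 5*(-329) = -5851
R(7) = -3*(-5851) + 5*1402 = 24563
R(8) = -3*24563 + 5*(-5851) = -102944
R(9) = -3*(-102944) + 5*24563 = 431647

431647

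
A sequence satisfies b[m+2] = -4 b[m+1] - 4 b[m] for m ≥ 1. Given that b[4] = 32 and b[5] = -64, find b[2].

8

Rearranging, b[m-2] = (b[m] + 4 b[m-1]) / -4.
b[3] = (-64 + 4*32) / -4 = 64/-4 = -16
b[2] = (32 + 4*(-16)) / -4 = -32/-4 = 8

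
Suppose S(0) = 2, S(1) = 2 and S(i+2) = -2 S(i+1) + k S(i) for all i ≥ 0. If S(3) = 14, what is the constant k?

-3

S(2) = -4 + 2k
S(3) = 8 - 2k
So 8 - 2k = 14, giving k = -3.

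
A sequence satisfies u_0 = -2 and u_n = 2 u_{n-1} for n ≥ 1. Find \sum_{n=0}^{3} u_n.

-30

u_1 = 2(-2) = -4
u_2 = 2(-4) = -8
u_3 = 2(-8) = -16
Sum = (-2) + (-4) + (-8) + (-16) = -30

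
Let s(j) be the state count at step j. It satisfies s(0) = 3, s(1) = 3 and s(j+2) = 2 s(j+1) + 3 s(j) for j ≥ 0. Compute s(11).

s(2) = 2*3 + 3*3 = 15
s(3) = 2*15 + 3*3 = 39
s(4) = 2*39 + 3*15 = 123
s(5) = 2*123 + 3*39 = 363
s(6) = 2*363 + 3*123 = 1095
s(7) = 2*1095 + 3*363 = 3279
s(8) = 2*3279 + 3*1095 = 9843
s(9) = 2*9843 + 3*3279 = 29523
s(10) = 2*29523 + 3*9843 = 88575
s(11) = 2*88575 + 3*29523 = 265719

265719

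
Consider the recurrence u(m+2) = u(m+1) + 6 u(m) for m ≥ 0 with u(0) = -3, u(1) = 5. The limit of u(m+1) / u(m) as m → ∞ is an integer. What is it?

3

The characteristic equation is r^2 - r - 6 = 0, which factors as (r - 3)(r + 2) = 0.
So the roots are 3 and -2. Since |3| > |-2| and the coefficient of 3^m is non-zero, the ratio tends to 3.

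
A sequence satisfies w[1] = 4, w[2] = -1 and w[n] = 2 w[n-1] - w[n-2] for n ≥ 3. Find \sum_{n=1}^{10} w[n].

-185

w[3] = 2(-1) - 4 = -6
w[4] = 2(-6) - (-1) = -11
w[5] = 2(-11) - (-6) = -16
w[6] = 2(-16) - (-11) = -21
w[7] = 2(-21) - (-16) = -26
w[8] = 2(-26) - (-21) = -31
w[9] = 2(-31) - (-26) = -36
w[10] = 2(-36) - (-31) = -41
Sum = 4 + (-1) + (-6) + (-11) + (-16) + (-21) + (-26) + (-31) + (-36) + (-41) = -185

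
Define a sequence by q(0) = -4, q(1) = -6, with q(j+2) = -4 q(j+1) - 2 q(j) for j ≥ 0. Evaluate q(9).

-185952

q(2) = -4(-6) - 2(-4) = 32
q(3) = -4(32) - 2(-6) = -116
q(4) = -4(-116) - 2(32) = 400
q(5) = -4(400) - 2(-116) = -1368
q(6) = -4(-1368) - 2(400) = 4672
q(7) = -4(4672) - 2(-1368) = -15952
q(8) = -4(-15952) - 2(4672) = 54464
q(9) = -4(54464) - 2(-15952) = -185952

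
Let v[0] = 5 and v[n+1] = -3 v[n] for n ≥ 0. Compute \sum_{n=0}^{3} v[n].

v[1] = -3(5) = -15
v[2] = -3(-15) = 45
v[3] = -3(45) = -135
Sum = 5 + (-15) + 45 + (-135) = -100

-100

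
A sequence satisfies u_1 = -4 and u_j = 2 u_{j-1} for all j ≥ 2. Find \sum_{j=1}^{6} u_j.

-252

u_2 = 2(-4) = -8
u_3 = 2(-8) = -16
u_4 = 2(-16) = -32
u_5 = 2(-32) = -64
u_6 = 2(-64) = -128
Sum = (-4) + (-8) + (-16) + (-32) + (-64) + (-128) = -252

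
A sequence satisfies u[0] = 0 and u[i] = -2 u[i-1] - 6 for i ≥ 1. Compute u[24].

The fixed point is -6/(1 + 2) = -2, so u[i] + 2 = -2(u[i-1] + 2).
Hence u[i] = 2·(-2)^i - 2.
u[24] = 2·(-2)^{24} - 2 = 2·16777216 - 2 = 33554430.

33554430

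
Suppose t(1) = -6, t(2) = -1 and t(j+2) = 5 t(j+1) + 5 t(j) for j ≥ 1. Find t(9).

t(3) = 5·(-1) + 5·(-6) = -35
t(4) = 5·(-35) + 5·(-1) = -180
t(5) = 5·(-180) + 5·(-35) = -1075
t(6) = 5·(-1075) + 5·(-180) = -6275
t(7) = 5·(-6275) + 5·(-1075) = -36750
t(8) = 5·(-36750) + 5·(-6275) = -215125
t(9) = 5·(-215125) + 5·(-36750) = -1259375

-1259375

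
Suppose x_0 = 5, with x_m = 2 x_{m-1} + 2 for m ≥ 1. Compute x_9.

3582

x_1 = 2*5 + 2 = 12
x_2 = 2*12 + 2 = 26
x_3 = 2*26 + 2 = 54
x_4 = 2*54 + 2 = 110
x_5 = 2*110 + 2 = 222
x_6 = 2*222 + 2 = 446
x_7 = 2*446 + 2 = 894
x_8 = 2*894 + 2 = 1790
x_9 = 2*1790 + 2 = 3582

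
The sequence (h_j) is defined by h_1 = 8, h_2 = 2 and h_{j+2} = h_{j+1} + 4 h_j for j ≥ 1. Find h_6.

346

h_3 = 2 + 4·8 = 34
h_4 = 34 + 4·2 = 42
h_5 = 42 + 4·34 = 178
h_6 = 178 + 4·42 = 346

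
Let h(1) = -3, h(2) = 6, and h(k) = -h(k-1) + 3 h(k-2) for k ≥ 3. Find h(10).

h(3) = -6 + 3(-3) = -15
h(4) = -(-15) + 3(6) = 33
h(5) = -33 + 3(-15) = -78
h(6) = -(-78) + 3(33) = 177
h(7) = -177 + 3(-78) = -411
h(8) = -(-411) + 3(177) = 942
h(9) = -942 + 3(-411) = -2175
h(10) = -(-2175) + 3(942) = 5001

5001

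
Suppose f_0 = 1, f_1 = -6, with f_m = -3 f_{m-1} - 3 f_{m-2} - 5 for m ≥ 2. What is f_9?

439

f_2 = -3*(-6) - 3*1 - 5 = 10
f_3 = -3*10 - 3*(-6) - 5 = -17
f_4 = -3*(-17) - 3*10 - 5 = 16
f_5 = -3*16 - 3*(-17) - 5 = -2
f_6 = -3*(-2) - 3*16 - 5 = -47
f_7 = -3*(-47) - 3*(-2) - 5 = 142
f_8 = -3*142 - 3*(-47) - 5 = -290
f_9 = -3*(-290) - 3*142 - 5 = 439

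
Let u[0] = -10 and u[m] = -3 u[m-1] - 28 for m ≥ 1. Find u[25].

2541865828322

The fixed point is -28/(1 + 3) = -7, so u[m] + 7 = -3(u[m-1] + 7).
Hence u[m] = -3·(-3)^m - 7.
u[25] = -3·(-3)^{25} - 7 = -3·-847288609443 - 7 = 2541865828322.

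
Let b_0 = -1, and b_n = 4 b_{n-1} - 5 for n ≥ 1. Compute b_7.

-43689

b_1 = 4*(-1) - 5 = -9
b_2 = 4*(-9) - 5 = -41
b_3 = 4*(-41) - 5 = -169
b_4 = 4*(-169) - 5 = -681
b_5 = 4*(-681) - 5 = -2729
b_6 = 4*(-2729) - 5 = -10921
b_7 = 4*(-10921) - 5 = -43689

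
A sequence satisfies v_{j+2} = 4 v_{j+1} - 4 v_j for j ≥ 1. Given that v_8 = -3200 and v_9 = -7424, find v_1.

Rearranging, v_{j-2} = (v_j - 4 v_{j-1}) / -4.
v_7 = (-7424 - 4·(-3200)) / -4 = 5376/-4 = -1344
v_6 = (-3200 - 4·(-1344)) / -4 = 2176/-4 = -544
v_5 = (-1344 - 4·(-544)) / -4 = 832/-4 = -208
v_4 = (-544 - 4·(-208)) / -4 = 288/-4 = -72
v_3 = (-208 - 4·(-72)) / -4 = 80/-4 = -20
v_2 = (-72 - 4·(-20)) / -4 = 8/-4 = -2
v_1 = (-20 - 4·(-2)) / -4 = -12/-4 = 3

3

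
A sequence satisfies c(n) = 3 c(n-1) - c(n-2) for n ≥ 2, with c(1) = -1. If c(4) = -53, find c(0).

Let c(0) = x.
c(2) = -3 - x
c(3) = -8 - 3x
c(4) = -21 - 8x
So -21 - 8x = -53, giving x = 4.

4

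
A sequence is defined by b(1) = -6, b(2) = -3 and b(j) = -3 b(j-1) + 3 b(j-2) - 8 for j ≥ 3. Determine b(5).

b(3) = -3*(-3) + 3*(-6) - 8 = -17
b(4) = -3*(-17) + 3*(-3) - 8 = 34
b(5) = -3*34 + 3*(-17) - 8 = -161

-161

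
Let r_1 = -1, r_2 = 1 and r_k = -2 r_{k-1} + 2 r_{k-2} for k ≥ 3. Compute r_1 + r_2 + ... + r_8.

r_3 = -2*1 + 2*(-1) = -4
r_4 = -2*(-4) + 2*1 = 10
r_5 = -2*10 + 2*(-4) = -28
r_6 = -2*(-28) + 2*10 = 76
r_7 = -2*76 + 2*(-28) = -208
r_8 = -2*(-208) + 2*76 = 568
Sum = (-1) + 1 + (-4) + 10 + (-28) + 76 + (-208) + 568 = 414

414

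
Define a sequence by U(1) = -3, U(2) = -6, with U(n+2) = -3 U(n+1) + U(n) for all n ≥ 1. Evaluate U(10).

U(3) = -3·(-6) + (-3) = 15
U(4) = -3·15 + (-6) = -51
U(5) = -3·(-51) + 15 = 168
U(6) = -3·168 + (-51) = -555
U(7) = -3·(-555) + 168 = 1833
U(8) = -3·1833 + (-555) = -6054
U(9) = -3·(-6054) + 1833 = 19995
U(10) = -3·19995 + (-6054) = -66039

-66039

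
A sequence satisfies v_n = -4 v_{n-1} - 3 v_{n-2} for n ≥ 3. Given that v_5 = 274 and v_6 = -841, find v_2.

Rearranging, v_{n-2} = (v_n + 4 v_{n-1}) / -3.
v_4 = (-841 + 4·274) / -3 = 255/-3 = -85
v_3 = (274 + 4·(-85)) / -3 = -66/-3 = 22
v_2 = (-85 + 4·22) / -3 = 3/-3 = -1

-1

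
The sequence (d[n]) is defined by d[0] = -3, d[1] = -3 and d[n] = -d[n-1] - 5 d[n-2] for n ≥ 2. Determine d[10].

d[2] = -(-3) - 5*(-3) = 18
d[3] = -18 - 5*(-3) = -3
d[4] = -(-3) - 5*18 = -87
d[5] = -(-87) - 5*(-3) = 102
d[6] = -102 - 5*(-87) = 333
d[7] = -333 - 5*102 = -843
d[8] = -(-843) - 5*333 = -822
d[9] = -(-822) - 5*(-843) = 5037
d[10] = -5037 - 5*(-822) = -927

-927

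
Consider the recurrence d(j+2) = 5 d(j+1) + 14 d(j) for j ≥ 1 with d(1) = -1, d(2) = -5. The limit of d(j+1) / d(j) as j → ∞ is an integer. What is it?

The characteristic equation is r^2 - 5r - 14 = 0, which factors as (r - 7)(r + 2) = 0.
So the roots are 7 and -2. Since |7| > |-2| and the coefficient of 7^j is non-zero, the ratio tends to 7.

7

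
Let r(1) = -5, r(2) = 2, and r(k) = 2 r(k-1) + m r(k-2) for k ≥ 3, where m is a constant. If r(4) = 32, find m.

-3

r(3) = 4 - 5m
r(4) = 8 - 8m
So 8 - 8m = 32, giving m = -3.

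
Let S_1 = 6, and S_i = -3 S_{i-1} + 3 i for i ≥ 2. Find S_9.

S_2 = -3*6 + 6 = -12
S_3 = -3*(-12) + 9 = 45
S_4 = -3*45 + 12 = -123
S_5 = -3*(-123) + 15 = 384
S_6 = -3*384 + 18 = -1134
S_7 = -3*(-1134) + 21 = 3423
S_8 = -3*3423 + 24 = -10245
S_9 = -3*(-10245) + 27 = 30762

30762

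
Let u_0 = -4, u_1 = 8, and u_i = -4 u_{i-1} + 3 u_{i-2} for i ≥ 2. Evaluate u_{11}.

u_2 = -4*8 + 3*(-4) = -44
u_3 = -4*(-44) + 3*8 = 200
u_4 = -4*200 + 3*(-44) = -932
u_5 = -4*(-932) + 3*200 = 4328
u_6 = -4*4328 + 3*(-932) = -20108
u_7 = -4*(-20108) + 3*4328 = 93416
u_8 = -4*93416 + 3*(-20108) = -433988
u_9 = -4*(-433988) + 3*93416 = 2016200
u_{10} = -4*2016200 + 3*(-433988) = -9366764
u_{11} = -4*(-9366764) + 3*2016200 = 43515656

43515656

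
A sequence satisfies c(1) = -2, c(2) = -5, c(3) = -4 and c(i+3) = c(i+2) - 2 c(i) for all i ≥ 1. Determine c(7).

c(4) = (-4) - 2·(-2) = 0
c(5) = 0 - 2·(-5) = 10
c(6) = 10 - 2·(-4) = 18
c(7) = 18 - 2·0 = 18

18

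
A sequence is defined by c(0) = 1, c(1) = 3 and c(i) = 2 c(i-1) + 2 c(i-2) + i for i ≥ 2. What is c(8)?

4674

c(2) = 2*3 + 2*1 + 2 = 10
c(3) = 2*10 + 2*3 + 3 = 29
c(4) = 2*29 + 2*10 + 4 = 82
c(5) = 2*82 + 2*29 + 5 = 227
c(6) = 2*227 + 2*82 + 6 = 624
c(7) = 2*624 + 2*227 + 7 = 1709
c(8) = 2*1709 + 2*624 + 8 = 4674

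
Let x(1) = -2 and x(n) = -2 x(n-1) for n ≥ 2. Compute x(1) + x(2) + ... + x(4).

x(2) = -2*(-2) = 4
x(3) = -2*4 = -8
x(4) = -2*(-8) = 16
Sum = (-2) + 4 + (-8) + 16 = 10

10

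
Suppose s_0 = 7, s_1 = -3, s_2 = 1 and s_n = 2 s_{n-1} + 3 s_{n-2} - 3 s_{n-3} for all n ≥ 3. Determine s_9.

-8467

s_3 = 2·1 + 3·(-3) - 3·7 = -28
s_4 = 2·(-28) + 3·1 - 3·(-3) = -44
s_5 = 2·(-44) + 3·(-28) - 3·1 = -175
s_6 = 2·(-175) + 3·(-44) - 3·(-28) = -398
s_7 = 2·(-398) + 3·(-175) - 3·(-44) = -1189
s_8 = 2·(-1189) + 3·(-398) - 3·(-175) = -3047
s_9 = 2·(-3047) + 3·(-1189) - 3·(-398) = -8467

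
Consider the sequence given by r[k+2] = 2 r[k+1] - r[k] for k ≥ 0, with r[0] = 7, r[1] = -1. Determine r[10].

r[2] = 2·(-1) - 7 = -9
r[3] = 2·(-9) - (-1) = -17
r[4] = 2·(-17) - (-9) = -25
r[5] = 2·(-25) - (-17) = -33
r[6] = 2·(-33) - (-25) = -41
r[7] = 2·(-41) - (-33) = -49
r[8] = 2·(-49) - (-41) = -57
r[9] = 2·(-57) - (-49) = -65
r[10] = 2·(-65) - (-57) = -73

-73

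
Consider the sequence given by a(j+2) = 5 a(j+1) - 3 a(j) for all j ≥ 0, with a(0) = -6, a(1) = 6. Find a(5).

4164

a(2) = 5*6 - 3*(-6) = 48
a(3) = 5*48 - 3*6 = 222
a(4) = 5*222 - 3*48 = 966
a(5) = 5*966 - 3*222 = 4164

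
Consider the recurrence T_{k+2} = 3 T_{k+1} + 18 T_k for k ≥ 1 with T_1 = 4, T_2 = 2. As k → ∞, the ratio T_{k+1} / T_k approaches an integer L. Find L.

6

The characteristic equation is r^2 - 3r - 18 = 0, which factors as (r - 6)(r + 3) = 0.
So the roots are 6 and -3. Since |6| > |-3| and the coefficient of 6^k is non-zero, the ratio tends to 6.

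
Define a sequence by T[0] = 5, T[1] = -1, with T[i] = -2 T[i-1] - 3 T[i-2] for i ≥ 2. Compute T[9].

767

T[2] = -2·(-1) - 3·5 = -13
T[3] = -2·(-13) - 3·(-1) = 29
T[4] = -2·29 - 3·(-13) = -19
T[5] = -2·(-19) - 3·29 = -49
T[6] = -2·(-49) - 3·(-19) = 155
T[7] = -2·155 - 3·(-49) = -163
T[8] = -2·(-163) - 3·155 = -139
T[9] = -2·(-139) - 3·(-163) = 767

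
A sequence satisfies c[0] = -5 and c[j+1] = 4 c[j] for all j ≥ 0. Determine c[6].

c[1] = 4(-5) = -20
c[2] = 4(-20) = -80
c[3] = 4(-80) = -320
c[4] = 4(-320) = -1280
c[5] = 4(-1280) = -5120
c[6] = 4(-5120) = -20480

-20480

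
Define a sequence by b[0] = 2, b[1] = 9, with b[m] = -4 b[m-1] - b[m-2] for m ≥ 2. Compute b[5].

b[2] = -4(9) - 2 = -38
b[3] = -4(-38) - 9 = 143
b[4] = -4(143) - (-38) = -534
b[5] = -4(-534) - 143 = 1993

1993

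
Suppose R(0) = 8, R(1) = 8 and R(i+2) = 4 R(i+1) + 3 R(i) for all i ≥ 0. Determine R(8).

539912

R(2) = 4(8) + 3(8) = 56
R(3) = 4(56) + 3(8) = 248
R(4) = 4(248) + 3(56) = 1160
R(5) = 4(1160) + 3(248) = 5384
R(6) = 4(5384) + 3(1160) = 25016
R(7) = 4(25016) + 3(5384) = 116216
R(8) = 4(116216) + 3(25016) = 539912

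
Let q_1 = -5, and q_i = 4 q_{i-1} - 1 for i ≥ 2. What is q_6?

-5461

q_2 = 4*(-5) - 1 = -21
q_3 = 4*(-21) - 1 = -85
q_4 = 4*(-85) - 1 = -341
q_5 = 4*(-341) - 1 = -1365
q_6 = 4*(-1365) - 1 = -5461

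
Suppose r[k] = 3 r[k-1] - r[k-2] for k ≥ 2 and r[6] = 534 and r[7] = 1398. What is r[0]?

6

Rearranging, r[k-2] = -(r[k] - 3 r[k-1]).
r[5] = -(1398 - 3(534)) = 204
r[4] = -(534 - 3(204)) = 78
r[3] = -(204 - 3(78)) = 30
r[2] = -(78 - 3(30)) = 12
r[1] = -(30 - 3(12)) = 6
r[0] = -(12 - 3(6)) = 6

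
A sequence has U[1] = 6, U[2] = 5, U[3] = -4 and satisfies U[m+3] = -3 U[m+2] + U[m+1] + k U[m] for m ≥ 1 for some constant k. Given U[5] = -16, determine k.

-3

U[4] = 17 + 6k
U[5] = -55 - 13k
So -55 - 13k = -16, giving k = -3.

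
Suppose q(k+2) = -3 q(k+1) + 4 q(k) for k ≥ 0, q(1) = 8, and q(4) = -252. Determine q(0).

Let q(0) = v.
q(2) = -24 + 4v
q(3) = 104 - 12v
q(4) = -408 + 52v
So -408 + 52v = -252, giving v = 3.

3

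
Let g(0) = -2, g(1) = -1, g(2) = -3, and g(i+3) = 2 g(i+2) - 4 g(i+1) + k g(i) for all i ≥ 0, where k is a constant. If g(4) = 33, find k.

g(3) = -2 - 2k
g(4) = 8 - 5k
So 8 - 5k = 33, giving k = -5.

-5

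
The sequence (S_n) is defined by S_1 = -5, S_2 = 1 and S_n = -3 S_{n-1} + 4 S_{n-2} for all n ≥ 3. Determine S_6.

1225

S_3 = -3*1 + 4*(-5) = -23
S_4 = -3*(-23) + 4*1 = 73
S_5 = -3*73 + 4*(-23) = -311
S_6 = -3*(-311) + 4*73 = 1225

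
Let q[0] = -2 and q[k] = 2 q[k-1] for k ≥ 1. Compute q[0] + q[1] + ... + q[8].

-1022

q[1] = 2*(-2) = -4
q[2] = 2*(-4) = -8
q[3] = 2*(-8) = -16
q[4] = 2*(-16) = -32
q[5] = 2*(-32) = -64
q[6] = 2*(-64) = -128
q[7] = 2*(-128) = -256
q[8] = 2*(-256) = -512
Sum = (-2) + (-4) + (-8) + (-16) + (-32) + (-64) + (-128) + (-256) + (-512) = -1022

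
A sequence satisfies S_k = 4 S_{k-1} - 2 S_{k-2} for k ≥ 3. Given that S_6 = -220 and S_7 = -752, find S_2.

1

Rearranging, S_{k-2} = (S_k - 4 S_{k-1}) / -2.
S_5 = (-752 - 4(-220)) / -2 = 128/-2 = -64
S_4 = (-220 - 4(-64)) / -2 = 36/-2 = -18
S_3 = (-64 - 4(-18)) / -2 = 8/-2 = -4
S_2 = (-18 - 4(-4)) / -2 = -2/-2 = 1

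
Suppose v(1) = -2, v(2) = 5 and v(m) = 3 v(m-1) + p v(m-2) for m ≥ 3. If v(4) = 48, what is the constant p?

v(3) = 15 - 2p
v(4) = 45 - p
So 45 - p = 48, giving p = -3.

-3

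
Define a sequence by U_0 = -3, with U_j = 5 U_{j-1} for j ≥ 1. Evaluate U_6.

U_1 = 5·(-3) = -15
U_2 = 5·(-15) = -75
U_3 = 5·(-75) = -375
U_4 = 5·(-375) = -1875
U_5 = 5·(-1875) = -9375
U_6 = 5·(-9375) = -46875

-46875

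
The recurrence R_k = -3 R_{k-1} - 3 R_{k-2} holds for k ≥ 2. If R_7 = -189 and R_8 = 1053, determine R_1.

7

Rearranging, R_{k-2} = (R_k + 3 R_{k-1}) / -3.
R_6 = (1053 + 3(-189)) / -3 = 486/-3 = -162
R_5 = (-189 + 3(-162)) / -3 = -675/-3 = 225
R_4 = (-162 + 3(225)) / -3 = 513/-3 = -171
R_3 = (225 + 3(-171)) / -3 = -288/-3 = 96
R_2 = (-171 + 3(96)) / -3 = 117/-3 = -39
R_1 = (96 + 3(-39)) / -3 = -21/-3 = 7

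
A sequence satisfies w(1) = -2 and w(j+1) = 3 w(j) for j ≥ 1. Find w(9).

-13122

w(2) = 3·(-2) = -6
w(3) = 3·(-6) = -18
w(4) = 3·(-18) = -54
w(5) = 3·(-54) = -162
w(6) = 3·(-162) = -486
w(7) = 3·(-486) = -1458
w(8) = 3·(-1458) = -4374
w(9) = 3·(-4374) = -13122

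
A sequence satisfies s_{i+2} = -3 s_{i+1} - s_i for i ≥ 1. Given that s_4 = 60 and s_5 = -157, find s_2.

Rearranging, s_{i-2} = -(s_i + 3 s_{i-1}).
s_3 = -(-157 + 3*60) = -23
s_2 = -(60 + 3*(-23)) = 9

9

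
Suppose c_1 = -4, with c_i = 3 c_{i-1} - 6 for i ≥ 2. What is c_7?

-5100

c_2 = 3(-4) - 6 = -18
c_3 = 3(-18) - 6 = -60
c_4 = 3(-60) - 6 = -186
c_5 = 3(-186) - 6 = -564
c_6 = 3(-564) - 6 = -1698
c_7 = 3(-1698) - 6 = -5100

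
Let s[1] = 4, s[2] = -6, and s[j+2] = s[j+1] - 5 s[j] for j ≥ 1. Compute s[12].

s[3] = (-6) - 5·4 = -26
s[4] = (-26) - 5·(-6) = 4
s[5] = 4 - 5·(-26) = 134
s[6] = 134 - 5·4 = 114
s[7] = 114 - 5·134 = -556
s[8] = (-556) - 5·114 = -1126
s[9] = (-1126) - 5·(-556) = 1654
s[10] = 1654 - 5·(-1126) = 7284
s[11] = 7284 - 5·1654 = -986
s[12] = (-986) - 5·7284 = -37406

-37406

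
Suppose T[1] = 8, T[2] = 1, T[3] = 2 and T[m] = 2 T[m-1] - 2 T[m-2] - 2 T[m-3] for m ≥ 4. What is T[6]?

-44

T[4] = 2·2 - 2·1 - 2·8 = -14
T[5] = 2·(-14) - 2·2 - 2·1 = -34
T[6] = 2·(-34) - 2·(-14) - 2·2 = -44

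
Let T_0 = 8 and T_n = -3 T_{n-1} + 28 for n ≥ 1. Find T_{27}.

The fixed point is 28/(1 + 3) = 7, so T_n - 7 = -3(T_{n-1} - 7).
Hence T_n = 1·(-3)^n + 7.
T_{27} = 1·(-3)^{27} + 7 = 1·-7625597484987 + 7 = -7625597484980.

-7625597484980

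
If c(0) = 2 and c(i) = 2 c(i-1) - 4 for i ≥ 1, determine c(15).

The fixed point is -4/(1 - 2) = 4, so c(i) - 4 = 2(c(i-1) - 4).
Hence c(i) = -2·2^i + 4.
c(15) = -2·2^{15} + 4 = -2·32768 + 4 = -65532.

-65532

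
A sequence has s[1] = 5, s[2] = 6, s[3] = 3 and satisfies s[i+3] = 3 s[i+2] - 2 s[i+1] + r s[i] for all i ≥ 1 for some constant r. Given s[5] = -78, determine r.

s[4] = -3 + 5r
s[5] = -15 + 21r
So -15 + 21r = -78, giving r = -3.

-3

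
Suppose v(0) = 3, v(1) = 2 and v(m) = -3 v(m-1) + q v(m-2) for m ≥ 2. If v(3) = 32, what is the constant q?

-2

v(2) = -6 + 3q
v(3) = 18 - 7q
So 18 - 7q = 32, giving q = -2.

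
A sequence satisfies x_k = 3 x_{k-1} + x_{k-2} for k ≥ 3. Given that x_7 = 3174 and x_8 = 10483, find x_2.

7

Rearranging, x_{k-2} = x_k - 3 x_{k-1}.
x_6 = 10483 - 3*3174 = 961
x_5 = 3174 - 3*961 = 291
x_4 = 961 - 3*291 = 88
x_3 = 291 - 3*88 = 27
x_2 = 88 - 3*27 = 7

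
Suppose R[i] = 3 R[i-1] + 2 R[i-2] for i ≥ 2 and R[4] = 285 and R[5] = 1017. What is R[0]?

Rearranging, R[i-2] = (R[i] - 3 R[i-1]) / 2.
R[3] = (1017 - 3·285) / 2 = 162/2 = 81
R[2] = (285 - 3·81) / 2 = 42/2 = 21
R[1] = (81 - 3·21) / 2 = 18/2 = 9
R[0] = (21 - 3·9) / 2 = -6/2 = -3

-3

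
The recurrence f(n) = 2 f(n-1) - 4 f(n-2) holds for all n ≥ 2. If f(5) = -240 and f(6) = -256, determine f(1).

7

Rearranging, f(n-2) = (f(n) - 2 f(n-1)) / -4.
f(4) = (-256 - 2·(-240)) / -4 = 224/-4 = -56
f(3) = (-240 - 2·(-56)) / -4 = -128/-4 = 32
f(2) = (-56 - 2·32) / -4 = -120/-4 = 30
f(1) = (32 - 2·30) / -4 = -28/-4 = 7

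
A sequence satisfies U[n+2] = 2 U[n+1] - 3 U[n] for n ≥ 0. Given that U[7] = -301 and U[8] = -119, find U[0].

Rearranging, U[n-2] = (U[n] - 2 U[n-1]) / -3.
U[6] = (-119 - 2·(-301)) / -3 = 483/-3 = -161
U[5] = (-301 - 2·(-161)) / -3 = 21/-3 = -7
U[4] = (-161 - 2·(-7)) / -3 = -147/-3 = 49
U[3] = (-7 - 2·49) / -3 = -105/-3 = 35
U[2] = (49 - 2·35) / -3 = -21/-3 = 7
U[1] = (35 - 2·7) / -3 = 21/-3 = -7
U[0] = (7 - 2·(-7)) / -3 = 21/-3 = -7

-7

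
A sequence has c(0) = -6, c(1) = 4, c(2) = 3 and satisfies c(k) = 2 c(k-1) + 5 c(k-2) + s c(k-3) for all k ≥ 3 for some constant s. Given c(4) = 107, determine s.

c(3) = 26 - 6s
c(4) = 67 - 8s
So 67 - 8s = 107, giving s = -5.

-5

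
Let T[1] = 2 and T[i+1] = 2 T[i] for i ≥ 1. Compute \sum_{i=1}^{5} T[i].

62

T[2] = 2(2) = 4
T[3] = 2(4) = 8
T[4] = 2(8) = 16
T[5] = 2(16) = 32
Sum = 2 + 4 + 8 + 16 + 32 = 62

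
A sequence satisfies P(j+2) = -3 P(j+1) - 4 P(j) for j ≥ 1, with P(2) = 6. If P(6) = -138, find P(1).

Let P(1) = w.
P(3) = -18 - 4w
P(4) = 30 + 12w
P(5) = -18 - 20w
P(6) = -66 + 12w
So -66 + 12w = -138, giving w = -6.

-6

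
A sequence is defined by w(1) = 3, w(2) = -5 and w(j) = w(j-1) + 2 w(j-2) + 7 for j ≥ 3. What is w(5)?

28

w(3) = (-5) + 2(3) + 7 = 8
w(4) = 8 + 2(-5) + 7 = 5
w(5) = 5 + 2(8) + 7 = 28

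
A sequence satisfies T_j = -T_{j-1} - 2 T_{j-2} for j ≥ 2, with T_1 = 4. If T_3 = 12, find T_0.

Let T_0 = y.
T_2 = -4 - 2y
T_3 = -4 + 2y
So -4 + 2y = 12, giving y = 8.

8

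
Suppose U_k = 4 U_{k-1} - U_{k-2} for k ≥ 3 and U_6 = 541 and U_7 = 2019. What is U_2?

5

Rearranging, U_{k-2} = -(U_k - 4 U_{k-1}).
U_5 = -(2019 - 4*541) = 145
U_4 = -(541 - 4*145) = 39
U_3 = -(145 - 4*39) = 11
U_2 = -(39 - 4*11) = 5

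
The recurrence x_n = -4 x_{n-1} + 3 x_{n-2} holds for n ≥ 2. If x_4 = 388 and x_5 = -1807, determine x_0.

-4

Rearranging, x_{n-2} = (x_n + 4 x_{n-1}) / 3.
x_3 = (-1807 + 4*388) / 3 = -255/3 = -85
x_2 = (388 + 4*(-85)) / 3 = 48/3 = 16
x_1 = (-85 + 4*16) / 3 = -21/3 = -7
x_0 = (16 + 4*(-7)) / 3 = -12/3 = -4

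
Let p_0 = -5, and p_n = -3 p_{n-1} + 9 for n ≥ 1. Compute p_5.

1764

p_1 = -3(-5) + 9 = 24
p_2 = -3(24) + 9 = -63
p_3 = -3(-63) + 9 = 198
p_4 = -3(198) + 9 = -585
p_5 = -3(-585) + 9 = 1764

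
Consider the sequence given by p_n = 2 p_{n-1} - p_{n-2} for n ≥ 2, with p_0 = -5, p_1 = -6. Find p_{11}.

p_2 = 2(-6) - (-5) = -7
p_3 = 2(-7) - (-6) = -8
p_4 = 2(-8) - (-7) = -9
p_5 = 2(-9) - (-8) = -10
p_6 = 2(-10) - (-9) = -11
p_7 = 2(-11) - (-10) = -12
p_8 = 2(-12) - (-11) = -13
p_9 = 2(-13) - (-12) = -14
p_{10} = 2(-14) - (-13) = -15
p_{11} = 2(-15) - (-14) = -16

-16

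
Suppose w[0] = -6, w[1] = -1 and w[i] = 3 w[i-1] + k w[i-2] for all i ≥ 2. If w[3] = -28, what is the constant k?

1

w[2] = -3 - 6k
w[3] = -9 - 19k
So -9 - 19k = -28, giving k = 1.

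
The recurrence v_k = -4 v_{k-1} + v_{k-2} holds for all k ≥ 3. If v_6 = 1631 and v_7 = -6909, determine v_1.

Rearranging, v_{k-2} = v_k + 4 v_{k-1}.
v_5 = -6909 + 4*1631 = -385
v_4 = 1631 + 4*(-385) = 91
v_3 = -385 + 4*91 = -21
v_2 = 91 + 4*(-21) = 7
v_1 = -21 + 4*7 = 7

7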